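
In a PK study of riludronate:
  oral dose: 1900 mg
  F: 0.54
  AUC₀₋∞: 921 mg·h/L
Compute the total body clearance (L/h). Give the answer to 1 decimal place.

CL = F·Dose / AUC = 0.54 × 1900 / 921 = 1.114 L/h

1.1 L/h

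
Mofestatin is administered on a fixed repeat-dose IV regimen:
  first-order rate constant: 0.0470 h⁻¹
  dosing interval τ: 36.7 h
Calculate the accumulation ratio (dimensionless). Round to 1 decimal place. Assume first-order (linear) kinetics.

1.2

e^(−kτ) = e^(−0.04700 × 36.7) = 0.1782
Accumulation ratio R = 1 / (1 − e^(−kτ)) = 1 / (1 − 0.1782) = 1.217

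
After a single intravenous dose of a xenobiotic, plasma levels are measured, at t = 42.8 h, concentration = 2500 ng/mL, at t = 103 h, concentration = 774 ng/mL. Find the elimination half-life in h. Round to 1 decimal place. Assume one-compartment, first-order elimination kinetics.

k = ln(C₁/C₂) / (t₂ − t₁) = ln(2500/774) / (103 − 42.8)
  = 1.172 / 60.20 = 0.01947 h⁻¹
t½ = ln2 / k = 0.693147 / 0.01947 = 35.60 h

35.6 h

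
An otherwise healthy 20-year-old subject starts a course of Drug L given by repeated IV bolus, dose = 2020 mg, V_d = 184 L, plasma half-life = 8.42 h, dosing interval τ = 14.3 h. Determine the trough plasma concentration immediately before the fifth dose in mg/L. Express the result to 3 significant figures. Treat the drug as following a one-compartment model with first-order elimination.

C₀ per dose = Dose / Vd = 2020 / 184 = 10.98 mg/L
k = ln2 / t½ = 0.693147 / 8.42 = 0.08232 h⁻¹
Fraction remaining after one interval: r = e^(−kτ) = e^(−0.08232 × 14.3) = 0.3081
Before dose 5, 4 doses have been given (aged 1τ, 2τ, 3τ, 4τ).
C_trough = C₀ × (r + r² + … + r^4) = C₀ × r(1−r^4)/(1−r)
        = 10.98 × 0.3081 × (1 − 0.009011) / (1 − 0.3081) = 4.845 mg/L

4.85 mg/L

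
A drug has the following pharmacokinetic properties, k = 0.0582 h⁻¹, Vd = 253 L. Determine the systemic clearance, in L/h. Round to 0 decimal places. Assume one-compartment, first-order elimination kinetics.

15 L/h

CL = k × Vd = 0.0582 × 253 = 14.72 L/h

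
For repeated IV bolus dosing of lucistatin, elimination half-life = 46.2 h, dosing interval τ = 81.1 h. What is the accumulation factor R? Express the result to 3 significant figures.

1.42

k = ln2 / t½ = 0.693147 / 46.2 = 0.01500 h⁻¹
e^(−kτ) = e^(−0.01500 × 81.1) = 0.2963
Accumulation ratio R = 1 / (1 − e^(−kτ)) = 1 / (1 − 0.2963) = 1.421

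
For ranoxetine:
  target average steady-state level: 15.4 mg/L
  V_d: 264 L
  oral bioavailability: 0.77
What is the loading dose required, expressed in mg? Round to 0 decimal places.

5280 mg

LD = Css × Vd / F = 15.4 × 264 / 0.77 = 5280 mg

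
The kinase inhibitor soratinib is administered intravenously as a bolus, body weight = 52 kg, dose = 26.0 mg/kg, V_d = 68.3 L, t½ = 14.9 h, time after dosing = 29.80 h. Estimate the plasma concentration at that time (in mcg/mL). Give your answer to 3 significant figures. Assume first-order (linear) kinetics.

Total dose = 26.0 × 52 = 1352 mg
C₀ = Dose / Vd = 1352 / 68.3 = 19.80 mg/L
k = ln2 / t½ = 0.693147 / 14.9 = 0.04652 h⁻¹
t / t½ = 29.80 / 14.9 = 2 half-lives
C = C₀ × (1/2)^2 = 19.80 × 0.2500 = 4.950 mg/L
(4.950 mg/L = 4.950 mcg/mL)

4.95 mcg/mL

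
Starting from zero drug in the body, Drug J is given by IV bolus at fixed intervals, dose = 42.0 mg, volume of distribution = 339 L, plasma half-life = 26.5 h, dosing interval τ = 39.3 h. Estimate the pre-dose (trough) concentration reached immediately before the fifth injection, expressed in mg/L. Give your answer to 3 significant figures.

C₀ per dose = Dose / Vd = 42.0 / 339 = 0.1239 mg/L
k = ln2 / t½ = 0.693147 / 26.5 = 0.02616 h⁻¹
Fraction remaining after one interval: r = e^(−kτ) = e^(−0.02616 × 39.3) = 0.3577
Before dose 5, 4 doses have been given (aged 1τ, 2τ, 3τ, 4τ).
C_trough = C₀ × (r + r² + … + r^4) = C₀ × r(1−r^4)/(1−r)
        = 0.1239 × 0.3577 × (1 − 0.01637) / (1 − 0.3577) = 0.06787 mg/L

0.0679 mg/L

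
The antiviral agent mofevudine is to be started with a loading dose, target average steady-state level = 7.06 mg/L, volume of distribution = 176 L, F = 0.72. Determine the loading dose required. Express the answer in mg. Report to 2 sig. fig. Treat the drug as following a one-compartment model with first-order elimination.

LD = Css × Vd / F = 7.06 × 176 / 0.72 = 1726 mg

1700 mg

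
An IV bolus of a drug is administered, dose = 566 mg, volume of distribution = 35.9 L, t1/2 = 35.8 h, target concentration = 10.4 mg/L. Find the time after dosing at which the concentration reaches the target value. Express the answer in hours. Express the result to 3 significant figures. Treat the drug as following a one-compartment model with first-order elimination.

21.5 h

C₀ = Dose / Vd = 566.0 / 35.9 = 15.77 mg/L
k = ln2 / t½ = 0.693147 / 35.8 = 0.01936 h⁻¹
t = ln(C₀ / C) / k = ln(15.77 / 10.4) / 0.01936
  = ln(1.516) / 0.01936 = 0.4161 / 0.01936 = 21.49 h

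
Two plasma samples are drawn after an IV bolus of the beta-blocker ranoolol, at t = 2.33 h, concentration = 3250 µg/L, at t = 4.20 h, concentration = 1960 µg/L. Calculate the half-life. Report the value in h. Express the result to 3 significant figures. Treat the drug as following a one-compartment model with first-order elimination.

k = ln(C₁/C₂) / (t₂ − t₁) = ln(3250/1960) / (4.20 − 2.33)
  = 0.5057 / 1.870 = 0.2704 h⁻¹
t½ = ln2 / k = 0.693147 / 0.2704 = 2.563 h

2.56 h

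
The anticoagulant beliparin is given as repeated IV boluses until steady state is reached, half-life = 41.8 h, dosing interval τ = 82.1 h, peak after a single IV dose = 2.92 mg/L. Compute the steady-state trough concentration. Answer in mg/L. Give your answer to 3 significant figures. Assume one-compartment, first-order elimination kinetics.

1.01 mg/L

k = ln2 / t½ = 0.693147 / 41.8 = 0.01658 h⁻¹
e^(−kτ) = e^(−0.01658 × 82.1) = 0.2563
Accumulation ratio R = 1 / (1 − e^(−kτ)) = 1 / (1 − 0.2563) = 1.345
Steady-state trough = C₀ × R × e^(−kτ) = 2.92 × 1.345 × 0.2563 = 1.007 mg/L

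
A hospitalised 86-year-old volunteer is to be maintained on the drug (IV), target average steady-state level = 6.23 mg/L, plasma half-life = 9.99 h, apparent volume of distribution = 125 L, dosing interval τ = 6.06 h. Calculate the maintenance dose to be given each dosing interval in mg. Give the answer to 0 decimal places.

327 mg

k = ln2 / t½ = 0.693147 / 9.99 = 0.06938 h⁻¹
CL = k × Vd = 0.06938 × 125 = 8.673 L/h
At steady state, Dose/τ = Css × CL.
Dose = Css × CL × τ = 6.23 × 8.673 × 6.06 = 327.4 mg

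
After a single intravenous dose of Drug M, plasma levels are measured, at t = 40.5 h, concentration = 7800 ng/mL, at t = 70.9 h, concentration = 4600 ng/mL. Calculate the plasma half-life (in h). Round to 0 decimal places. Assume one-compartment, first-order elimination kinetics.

k = ln(C₁/C₂) / (t₂ − t₁) = ln(7800/4600) / (70.9 − 40.5)
  = 0.5281 / 30.40 = 0.01737 h⁻¹
t½ = ln2 / k = 0.693147 / 0.01737 = 39.90 h

40 h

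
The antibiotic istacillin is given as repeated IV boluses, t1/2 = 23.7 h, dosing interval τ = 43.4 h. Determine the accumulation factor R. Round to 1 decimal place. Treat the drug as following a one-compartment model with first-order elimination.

1.4

k = ln2 / t½ = 0.693147 / 23.7 = 0.02925 h⁻¹
e^(−kτ) = e^(−0.02925 × 43.4) = 0.2810
Accumulation ratio R = 1 / (1 − e^(−kτ)) = 1 / (1 − 0.2810) = 1.391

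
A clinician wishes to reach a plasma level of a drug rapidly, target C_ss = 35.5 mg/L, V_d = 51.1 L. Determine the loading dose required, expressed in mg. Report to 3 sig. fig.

LD = Css × Vd = 35.5 × 51.1 = 1814 mg

1810 mg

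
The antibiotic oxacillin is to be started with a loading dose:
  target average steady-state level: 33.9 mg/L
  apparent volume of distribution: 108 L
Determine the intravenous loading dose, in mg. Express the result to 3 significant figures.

3660 mg

LD = Css × Vd = 33.9 × 108 = 3661 mg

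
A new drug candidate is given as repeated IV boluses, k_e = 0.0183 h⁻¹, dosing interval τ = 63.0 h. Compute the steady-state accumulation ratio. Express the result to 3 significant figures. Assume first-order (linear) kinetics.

e^(−kτ) = e^(−0.01830 × 63.0) = 0.3157
Accumulation ratio R = 1 / (1 − e^(−kτ)) = 1 / (1 − 0.3157) = 1.461

1.46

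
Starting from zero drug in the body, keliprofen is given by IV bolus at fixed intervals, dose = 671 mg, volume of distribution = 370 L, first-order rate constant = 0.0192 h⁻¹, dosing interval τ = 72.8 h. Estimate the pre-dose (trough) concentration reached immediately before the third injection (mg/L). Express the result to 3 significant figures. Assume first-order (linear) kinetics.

C₀ per dose = Dose / Vd = 671 / 370 = 1.814 mg/L
Fraction remaining after one interval: r = e^(−kτ) = e^(−0.01920 × 72.8) = 0.2471
Before dose 3, 2 doses have been given (aged 1τ, 2τ).
C_trough = C₀ × (r + r²) = 1.814 × (0.2471 + 0.06106) = 0.5590 mg/L

0.559 mg/L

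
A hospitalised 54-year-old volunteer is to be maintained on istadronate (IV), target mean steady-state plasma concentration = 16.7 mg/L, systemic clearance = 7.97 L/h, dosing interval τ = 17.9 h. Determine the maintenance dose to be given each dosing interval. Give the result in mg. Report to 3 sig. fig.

2380 mg

At steady state, Dose/τ = Css × CL.
Dose = Css × CL × τ = 16.7 × 7.970 × 17.9 = 2382 mg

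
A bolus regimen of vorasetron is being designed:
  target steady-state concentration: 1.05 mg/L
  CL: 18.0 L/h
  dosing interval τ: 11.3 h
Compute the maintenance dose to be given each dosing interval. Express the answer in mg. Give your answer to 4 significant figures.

At steady state, Dose/τ = Css × CL.
Dose = Css × CL × τ = 1.05 × 18.00 × 11.3 = 213.6 mg

213.6 mg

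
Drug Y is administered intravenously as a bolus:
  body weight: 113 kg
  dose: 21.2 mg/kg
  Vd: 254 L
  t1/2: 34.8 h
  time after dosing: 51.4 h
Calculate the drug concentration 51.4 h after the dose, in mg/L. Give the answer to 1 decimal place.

3.4 mg/L

Total dose = 21.2 × 113 = 2396 mg
C₀ = Dose / Vd = 2396 / 254 = 9.433 mg/L
k = ln2 / t½ = 0.693147 / 34.8 = 0.01992 h⁻¹
C = C₀ · e^(−k·t) = 9.433 × e^(−0.01992 × 51.4)
  = 9.433 × 0.3592 = 3.388 mg/L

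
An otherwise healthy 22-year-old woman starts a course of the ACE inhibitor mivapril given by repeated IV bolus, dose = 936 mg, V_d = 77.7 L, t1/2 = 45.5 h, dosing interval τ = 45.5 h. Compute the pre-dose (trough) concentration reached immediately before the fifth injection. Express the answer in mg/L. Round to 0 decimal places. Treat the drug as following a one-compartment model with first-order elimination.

11 mg/L

C₀ per dose = Dose / Vd = 936 / 77.7 = 12.05 mg/L
k = ln2 / t½ = 0.693147 / 45.5 = 0.01523 h⁻¹
Fraction remaining after one interval: r = e^(−kτ) = e^(−0.01523 × 45.5) = 0.5001
Before dose 5, 4 doses have been given (aged 1τ, 2τ, 3τ, 4τ).
C_trough = C₀ × (r + r² + … + r^4) = C₀ × r(1−r^4)/(1−r)
        = 12.05 × 0.5001 × (1 − 0.06255) / (1 − 0.5001) = 11.30 mg/L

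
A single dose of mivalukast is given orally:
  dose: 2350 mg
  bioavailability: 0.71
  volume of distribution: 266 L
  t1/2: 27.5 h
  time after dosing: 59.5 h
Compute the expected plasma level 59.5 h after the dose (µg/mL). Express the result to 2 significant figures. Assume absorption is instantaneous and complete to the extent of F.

1.4 µg/mL

Amount reaching circulation = F × Dose = 0.71 × 2350 = 1669 mg
C₀ = F·Dose / Vd = 1669 / 266 = 6.274 mg/L
k = ln2 / t½ = 0.693147 / 27.5 = 0.02521 h⁻¹
C = C₀ · e^(−k·t) = 6.274 × e^(−0.02521 × 59.5)
  = 6.274 × 0.2231 = 1.400 mg/L
(1.400 mg/L = 1.400 µg/mL)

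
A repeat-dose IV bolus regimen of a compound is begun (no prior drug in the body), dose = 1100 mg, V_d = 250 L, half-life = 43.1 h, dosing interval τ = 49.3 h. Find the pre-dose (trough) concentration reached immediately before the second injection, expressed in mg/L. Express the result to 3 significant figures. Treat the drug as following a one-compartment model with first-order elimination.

1.99 mg/L

C₀ per dose = Dose / Vd = 1100 / 250 = 4.400 mg/L
k = ln2 / t½ = 0.693147 / 43.1 = 0.01608 h⁻¹
Fraction remaining after one interval: r = e^(−kτ) = e^(−0.01608 × 49.3) = 0.4526
Before dose 2, 1 dose has been given (aged 1τ).
C_trough = C₀ × r = 4.400 × 0.4526 = 1.991 mg/L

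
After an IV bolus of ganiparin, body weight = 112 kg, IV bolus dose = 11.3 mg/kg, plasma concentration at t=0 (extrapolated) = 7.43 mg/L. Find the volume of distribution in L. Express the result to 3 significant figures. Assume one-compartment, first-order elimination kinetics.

170 L

Dose = 11.3 × 112 = 1266 mg
Vd = Dose / C₀ = 1266 / 7.43 = 170.4 L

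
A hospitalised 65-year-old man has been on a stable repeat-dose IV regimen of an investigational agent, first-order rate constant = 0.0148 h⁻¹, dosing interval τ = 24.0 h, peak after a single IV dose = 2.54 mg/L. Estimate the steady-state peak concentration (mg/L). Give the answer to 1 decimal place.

8.5 mg/L

e^(−kτ) = e^(−0.01480 × 24.0) = 0.7010
Accumulation ratio R = 1 / (1 − e^(−kτ)) = 1 / (1 − 0.7010) = 3.344
Steady-state peak = C₀ × R = 2.54 × 3.344 = 8.494 mg/L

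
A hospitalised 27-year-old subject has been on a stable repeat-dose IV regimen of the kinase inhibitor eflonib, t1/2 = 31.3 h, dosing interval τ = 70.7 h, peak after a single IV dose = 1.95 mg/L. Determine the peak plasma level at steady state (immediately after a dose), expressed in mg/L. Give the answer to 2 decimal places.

k = ln2 / t½ = 0.693147 / 31.3 = 0.02215 h⁻¹
e^(−kτ) = e^(−0.02215 × 70.7) = 0.2089
Accumulation ratio R = 1 / (1 − e^(−kτ)) = 1 / (1 − 0.2089) = 1.264
Steady-state peak = C₀ × R = 1.95 × 1.264 = 2.465 mg/L

2.47 mg/L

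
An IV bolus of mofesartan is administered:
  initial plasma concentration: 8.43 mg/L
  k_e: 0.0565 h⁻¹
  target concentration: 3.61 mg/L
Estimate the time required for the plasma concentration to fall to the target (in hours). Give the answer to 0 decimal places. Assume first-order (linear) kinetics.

t = ln(C₀ / C) / k = ln(8.430 / 3.61) / 0.05650
  = ln(2.335) / 0.05650 = 0.8480 / 0.05650 = 15.01 h

15 h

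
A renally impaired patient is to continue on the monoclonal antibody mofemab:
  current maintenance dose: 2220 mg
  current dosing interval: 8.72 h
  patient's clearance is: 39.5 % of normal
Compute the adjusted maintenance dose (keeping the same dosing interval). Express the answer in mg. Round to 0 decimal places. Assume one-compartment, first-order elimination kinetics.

877 mg

To keep the same average steady-state level, dosing rate must scale with clearance.
CL ratio = 39.5 / 100 = 0.3950
New dose (same interval) = 2220 × 0.3950 = 876.9 mg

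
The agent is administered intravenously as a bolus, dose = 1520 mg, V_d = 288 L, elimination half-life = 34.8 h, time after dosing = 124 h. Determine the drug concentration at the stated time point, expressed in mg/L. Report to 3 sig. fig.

0.446 mg/L

C₀ = Dose / Vd = 1520 / 288 = 5.278 mg/L
k = ln2 / t½ = 0.693147 / 34.8 = 0.01992 h⁻¹
C = C₀ · e^(−k·t) = 5.278 × e^(−0.01992 × 124)
  = 5.278 × 0.08458 = 0.4464 mg/L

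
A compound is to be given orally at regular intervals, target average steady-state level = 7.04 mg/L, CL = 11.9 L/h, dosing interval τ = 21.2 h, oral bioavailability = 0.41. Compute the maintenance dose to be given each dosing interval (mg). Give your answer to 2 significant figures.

4300 mg

At steady state, F × (Dose/τ) = Css × CL.
Dose = Css × CL × τ / F = 7.04 × 11.90 × 21.2 / 0.41 = 4332 mg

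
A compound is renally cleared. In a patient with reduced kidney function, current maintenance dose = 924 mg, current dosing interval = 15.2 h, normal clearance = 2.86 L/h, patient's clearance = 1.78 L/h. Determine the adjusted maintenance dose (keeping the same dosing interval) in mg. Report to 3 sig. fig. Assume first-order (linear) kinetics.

To keep the same average steady-state level, dosing rate must scale with clearance.
CL ratio = 1.78 / 2.86 = 0.6224
New dose (same interval) = 924 × 0.6224 = 575.1 mg

575 mg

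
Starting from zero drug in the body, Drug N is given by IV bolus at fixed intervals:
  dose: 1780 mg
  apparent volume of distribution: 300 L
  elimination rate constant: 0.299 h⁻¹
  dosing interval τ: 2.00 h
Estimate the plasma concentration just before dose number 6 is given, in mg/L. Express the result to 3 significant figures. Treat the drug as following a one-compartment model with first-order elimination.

C₀ per dose = Dose / Vd = 1780 / 300 = 5.933 mg/L
Fraction remaining after one interval: r = e^(−kτ) = e^(−0.2990 × 2.00) = 0.5499
Before dose 6, 5 doses have been given (aged 1τ, 2τ, 3τ, 4τ, 5τ).
C_trough = C₀ × (r + r² + … + r^5) = C₀ × r(1−r^5)/(1−r)
        = 5.933 × 0.5499 × (1 − 0.05028) / (1 − 0.5499) = 6.884 mg/L

6.88 mg/L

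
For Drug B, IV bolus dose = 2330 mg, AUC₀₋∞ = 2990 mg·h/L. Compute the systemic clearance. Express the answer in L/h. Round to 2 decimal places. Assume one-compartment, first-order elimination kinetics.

0.78 L/h

CL = Dose / AUC = 2330 / 2990 = 0.7793 L/h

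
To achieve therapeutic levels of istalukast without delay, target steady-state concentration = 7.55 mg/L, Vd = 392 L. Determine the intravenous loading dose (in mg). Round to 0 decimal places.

2960 mg

LD = Css × Vd = 7.55 × 392 = 2960 mg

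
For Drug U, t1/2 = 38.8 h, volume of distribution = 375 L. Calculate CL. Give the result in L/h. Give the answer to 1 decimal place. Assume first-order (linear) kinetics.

6.7 L/h

k = ln2 / t½ = 0.693147 / 38.8 = 0.01786 h⁻¹
CL = k × Vd = 0.01786 × 375 = 6.698 L/h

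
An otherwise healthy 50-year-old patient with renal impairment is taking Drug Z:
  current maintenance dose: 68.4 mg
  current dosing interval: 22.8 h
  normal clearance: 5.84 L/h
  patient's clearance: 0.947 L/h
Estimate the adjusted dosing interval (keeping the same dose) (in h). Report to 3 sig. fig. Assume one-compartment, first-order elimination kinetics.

141 h

To keep the same average steady-state level, dosing rate must scale with clearance.
CL ratio = 0.947 / 5.84 = 0.1622
New interval (same dose) = 22.8 / 0.1622 = 140.6 h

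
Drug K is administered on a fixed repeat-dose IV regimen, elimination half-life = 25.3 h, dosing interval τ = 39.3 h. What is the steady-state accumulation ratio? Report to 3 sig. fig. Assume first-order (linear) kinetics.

1.52

k = ln2 / t½ = 0.693147 / 25.3 = 0.02740 h⁻¹
e^(−kτ) = e^(−0.02740 × 39.3) = 0.3407
Accumulation ratio R = 1 / (1 − e^(−kτ)) = 1 / (1 − 0.3407) = 1.517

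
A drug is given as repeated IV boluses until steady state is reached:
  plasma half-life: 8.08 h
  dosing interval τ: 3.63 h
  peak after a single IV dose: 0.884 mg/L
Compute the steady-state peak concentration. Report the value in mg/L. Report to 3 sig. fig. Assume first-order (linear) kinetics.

3.30 mg/L

k = ln2 / t½ = 0.693147 / 8.08 = 0.08579 h⁻¹
e^(−kτ) = e^(−0.08579 × 3.63) = 0.7324
Accumulation ratio R = 1 / (1 − e^(−kτ)) = 1 / (1 − 0.7324) = 3.737
Steady-state peak = C₀ × R = 0.884 × 3.737 = 3.304 mg/L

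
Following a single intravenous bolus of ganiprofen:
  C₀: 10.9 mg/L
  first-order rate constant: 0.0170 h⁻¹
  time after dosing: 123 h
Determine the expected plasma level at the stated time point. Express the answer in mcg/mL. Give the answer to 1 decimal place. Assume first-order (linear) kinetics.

1.3 mcg/mL

C = C₀ · e^(−k·t) = 10.90 × e^(−0.01700 × 123)
  = 10.90 × 0.1236 = 1.347 mg/L
(1.347 mg/L = 1.347 mcg/mL)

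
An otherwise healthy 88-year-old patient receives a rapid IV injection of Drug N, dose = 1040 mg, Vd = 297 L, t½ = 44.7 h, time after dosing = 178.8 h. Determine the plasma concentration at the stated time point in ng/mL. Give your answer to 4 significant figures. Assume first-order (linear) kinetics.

218.9 ng/mL

C₀ = Dose / Vd = 1040 / 297 = 3.502 mg/L
k = ln2 / t½ = 0.693147 / 44.7 = 0.01551 h⁻¹
t / t½ = 178.8 / 44.7 = 4 half-lives
C = C₀ × (1/2)^4 = 3.502 × 0.06250 = 0.2189 mg/L
Convert: 0.2189 mg/L × 1000 = 218.9 ng/mL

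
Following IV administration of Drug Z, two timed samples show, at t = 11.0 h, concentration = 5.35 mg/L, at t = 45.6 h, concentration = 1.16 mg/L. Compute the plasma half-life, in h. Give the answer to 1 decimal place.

k = ln(C₁/C₂) / (t₂ − t₁) = ln(5.35/1.16) / (45.6 − 11.0)
  = 1.529 / 34.60 = 0.04419 h⁻¹
t½ = ln2 / k = 0.693147 / 0.04419 = 15.69 h

15.7 h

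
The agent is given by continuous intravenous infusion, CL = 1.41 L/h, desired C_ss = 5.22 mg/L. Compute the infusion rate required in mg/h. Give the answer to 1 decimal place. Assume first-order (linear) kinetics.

7.4 mg/h

At steady state, infusion rate R₀ = Css × CL = 5.22 × 1.410 = 7.360 mg/h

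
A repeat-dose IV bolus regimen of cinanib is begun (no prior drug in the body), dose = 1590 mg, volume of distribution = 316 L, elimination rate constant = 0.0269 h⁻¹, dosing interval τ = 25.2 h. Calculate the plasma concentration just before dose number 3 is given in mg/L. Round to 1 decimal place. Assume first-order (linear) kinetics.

C₀ per dose = Dose / Vd = 1590 / 316 = 5.032 mg/L
Fraction remaining after one interval: r = e^(−kτ) = e^(−0.02690 × 25.2) = 0.5077
Before dose 3, 2 doses have been given (aged 1τ, 2τ).
C_trough = C₀ × (r + r²) = 5.032 × (0.5077 + 0.2578) = 3.852 mg/L

3.9 mg/L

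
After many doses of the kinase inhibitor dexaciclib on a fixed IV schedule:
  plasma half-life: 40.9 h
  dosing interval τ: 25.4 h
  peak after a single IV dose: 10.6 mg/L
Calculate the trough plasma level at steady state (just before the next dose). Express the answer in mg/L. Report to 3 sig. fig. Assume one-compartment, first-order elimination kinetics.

k = ln2 / t½ = 0.693147 / 40.9 = 0.01695 h⁻¹
e^(−kτ) = e^(−0.01695 × 25.4) = 0.6502
Accumulation ratio R = 1 / (1 − e^(−kτ)) = 1 / (1 − 0.6502) = 2.859
Steady-state trough = C₀ × R × e^(−kτ) = 10.6 × 2.859 × 0.6502 = 19.70 mg/L

19.7 mg/L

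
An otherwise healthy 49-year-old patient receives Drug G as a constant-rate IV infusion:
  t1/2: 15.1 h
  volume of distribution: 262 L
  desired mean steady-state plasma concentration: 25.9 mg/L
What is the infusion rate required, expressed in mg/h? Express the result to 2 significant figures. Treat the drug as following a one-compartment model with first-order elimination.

310 mg/h

k = ln2 / t½ = 0.693147 / 15.1 = 0.04590 h⁻¹
CL = k × Vd = 0.04590 × 262 = 12.03 L/h
At steady state, infusion rate R₀ = Css × CL = 25.9 × 12.03 = 311.6 mg/h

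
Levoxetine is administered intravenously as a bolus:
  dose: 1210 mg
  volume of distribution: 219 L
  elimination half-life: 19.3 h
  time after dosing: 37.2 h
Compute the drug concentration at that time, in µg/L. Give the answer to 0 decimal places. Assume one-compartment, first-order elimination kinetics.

1453 µg/L

C₀ = Dose / Vd = 1210 / 219 = 5.525 mg/L
k = ln2 / t½ = 0.693147 / 19.3 = 0.03591 h⁻¹
C = C₀ · e^(−k·t) = 5.525 × e^(−0.03591 × 37.2)
  = 5.525 × 0.2629 = 1.453 mg/L
Convert: 1.453 mg/L × 1000 = 1453 µg/L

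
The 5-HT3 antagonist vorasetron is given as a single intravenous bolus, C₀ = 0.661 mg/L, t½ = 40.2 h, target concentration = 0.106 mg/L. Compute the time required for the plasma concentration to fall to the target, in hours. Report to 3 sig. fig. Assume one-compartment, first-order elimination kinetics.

106 h

k = ln2 / t½ = 0.693147 / 40.2 = 0.01724 h⁻¹
t = ln(C₀ / C) / k = ln(0.6610 / 0.106) / 0.01724
  = ln(6.236) / 0.01724 = 1.830 / 0.01724 = 106.1 h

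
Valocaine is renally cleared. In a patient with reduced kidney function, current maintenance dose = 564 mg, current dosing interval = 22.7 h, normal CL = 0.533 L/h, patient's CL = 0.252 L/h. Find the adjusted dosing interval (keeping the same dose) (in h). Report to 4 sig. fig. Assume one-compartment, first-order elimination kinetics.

48.01 h

To keep the same average steady-state level, dosing rate must scale with clearance.
CL ratio = 0.252 / 0.533 = 0.4728
New interval (same dose) = 22.7 / 0.4728 = 48.01 h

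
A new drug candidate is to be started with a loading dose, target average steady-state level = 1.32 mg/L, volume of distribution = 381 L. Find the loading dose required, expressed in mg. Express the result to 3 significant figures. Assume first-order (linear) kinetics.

LD = Css × Vd = 1.32 × 381 = 502.9 mg

503 mg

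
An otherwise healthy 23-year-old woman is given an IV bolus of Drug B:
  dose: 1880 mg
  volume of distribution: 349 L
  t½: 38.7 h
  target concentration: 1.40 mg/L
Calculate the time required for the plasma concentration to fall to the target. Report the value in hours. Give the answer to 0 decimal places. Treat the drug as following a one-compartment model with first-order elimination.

75 h

C₀ = Dose / Vd = 1880 / 349 = 5.387 mg/L
k = ln2 / t½ = 0.693147 / 38.7 = 0.01791 h⁻¹
t = ln(C₀ / C) / k = ln(5.387 / 1.40) / 0.01791
  = ln(3.848) / 0.01791 = 1.348 / 0.01791 = 75.27 h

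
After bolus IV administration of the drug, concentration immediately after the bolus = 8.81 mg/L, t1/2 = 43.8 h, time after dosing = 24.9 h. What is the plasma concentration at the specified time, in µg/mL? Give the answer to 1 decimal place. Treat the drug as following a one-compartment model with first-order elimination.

k = ln2 / t½ = 0.693147 / 43.8 = 0.01583 h⁻¹
C = C₀ · e^(−k·t) = 8.810 × e^(−0.01583 × 24.9)
  = 8.810 × 0.6742 = 5.940 mg/L
(5.940 mg/L = 5.940 µg/mL)

5.9 µg/mL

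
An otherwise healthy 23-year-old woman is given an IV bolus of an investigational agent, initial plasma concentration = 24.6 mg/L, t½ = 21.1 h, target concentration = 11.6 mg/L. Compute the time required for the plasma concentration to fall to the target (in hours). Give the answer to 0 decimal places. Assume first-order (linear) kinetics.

k = ln2 / t½ = 0.693147 / 21.1 = 0.03285 h⁻¹
t = ln(C₀ / C) / k = ln(24.60 / 11.6) / 0.03285
  = ln(2.121) / 0.03285 = 0.7519 / 0.03285 = 22.89 h

23 h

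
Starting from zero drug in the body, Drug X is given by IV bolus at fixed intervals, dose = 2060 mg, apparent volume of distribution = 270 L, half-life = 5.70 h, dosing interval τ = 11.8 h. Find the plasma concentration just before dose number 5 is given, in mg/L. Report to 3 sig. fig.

C₀ per dose = Dose / Vd = 2060 / 270 = 7.630 mg/L
k = ln2 / t½ = 0.693147 / 5.70 = 0.1216 h⁻¹
Fraction remaining after one interval: r = e^(−kτ) = e^(−0.1216 × 11.8) = 0.2381
Before dose 5, 4 doses have been given (aged 1τ, 2τ, 3τ, 4τ).
C_trough = C₀ × (r + r² + … + r^4) = C₀ × r(1−r^4)/(1−r)
        = 7.630 × 0.2381 × (1 − 0.003214) / (1 − 0.2381) = 2.377 mg/L

2.38 mg/L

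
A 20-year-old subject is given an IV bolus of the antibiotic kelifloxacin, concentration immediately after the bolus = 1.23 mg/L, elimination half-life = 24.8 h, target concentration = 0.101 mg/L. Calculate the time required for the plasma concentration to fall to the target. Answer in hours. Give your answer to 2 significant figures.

k = ln2 / t½ = 0.693147 / 24.8 = 0.02795 h⁻¹
t = ln(C₀ / C) / k = ln(1.230 / 0.101) / 0.02795
  = ln(12.18) / 0.02795 = 2.500 / 0.02795 = 89.45 h

89 h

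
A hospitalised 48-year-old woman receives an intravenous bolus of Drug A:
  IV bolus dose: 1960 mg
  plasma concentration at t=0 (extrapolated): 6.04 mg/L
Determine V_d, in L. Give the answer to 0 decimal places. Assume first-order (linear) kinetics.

325 L

Vd = Dose / C₀ = 1960 / 6.04 = 324.5 L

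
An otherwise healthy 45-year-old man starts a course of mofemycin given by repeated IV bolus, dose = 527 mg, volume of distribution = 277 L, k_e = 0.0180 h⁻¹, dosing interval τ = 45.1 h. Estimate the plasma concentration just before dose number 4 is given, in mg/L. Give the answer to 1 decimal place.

1.4 mg/L

C₀ per dose = Dose / Vd = 527 / 277 = 1.903 mg/L
Fraction remaining after one interval: r = e^(−kτ) = e^(−0.01800 × 45.1) = 0.4441
Before dose 4, 3 doses have been given (aged 1τ, 2τ, 3τ).
C_trough = C₀ × (r + r² + … + r^3) = C₀ × r(1−r^3)/(1−r)
        = 1.903 × 0.4441 × (1 − 0.08759) / (1 − 0.4441) = 1.387 mg/L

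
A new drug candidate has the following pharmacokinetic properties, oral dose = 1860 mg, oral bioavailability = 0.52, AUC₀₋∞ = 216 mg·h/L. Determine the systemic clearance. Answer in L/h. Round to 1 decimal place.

CL = F·Dose / AUC = 0.52 × 1860 / 216 = 4.478 L/h

4.5 L/h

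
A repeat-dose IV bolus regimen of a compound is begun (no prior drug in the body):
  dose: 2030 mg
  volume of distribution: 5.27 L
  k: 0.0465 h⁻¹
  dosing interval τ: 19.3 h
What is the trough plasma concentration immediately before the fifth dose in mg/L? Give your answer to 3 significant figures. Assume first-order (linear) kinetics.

C₀ per dose = Dose / Vd = 2030 / 5.27 = 385.2 mg/L
Fraction remaining after one interval: r = e^(−kτ) = e^(−0.04650 × 19.3) = 0.4076
Before dose 5, 4 doses have been given (aged 1τ, 2τ, 3τ, 4τ).
C_trough = C₀ × (r + r² + … + r^4) = C₀ × r(1−r^4)/(1−r)
        = 385.2 × 0.4076 × (1 − 0.02760) / (1 − 0.4076) = 257.7 mg/L

258 mg/L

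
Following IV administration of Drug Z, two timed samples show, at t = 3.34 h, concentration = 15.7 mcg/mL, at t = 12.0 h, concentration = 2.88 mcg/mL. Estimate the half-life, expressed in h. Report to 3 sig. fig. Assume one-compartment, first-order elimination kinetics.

k = ln(C₁/C₂) / (t₂ − t₁) = ln(15.7/2.88) / (12.0 − 3.34)
  = 1.696 / 8.660 = 0.1958 h⁻¹
t½ = ln2 / k = 0.693147 / 0.1958 = 3.540 h

3.54 h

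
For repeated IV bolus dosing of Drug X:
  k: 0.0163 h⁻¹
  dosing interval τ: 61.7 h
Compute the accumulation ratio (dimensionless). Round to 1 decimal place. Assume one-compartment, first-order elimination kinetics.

e^(−kτ) = e^(−0.01630 × 61.7) = 0.3658
Accumulation ratio R = 1 / (1 − e^(−kτ)) = 1 / (1 − 0.3658) = 1.577

1.6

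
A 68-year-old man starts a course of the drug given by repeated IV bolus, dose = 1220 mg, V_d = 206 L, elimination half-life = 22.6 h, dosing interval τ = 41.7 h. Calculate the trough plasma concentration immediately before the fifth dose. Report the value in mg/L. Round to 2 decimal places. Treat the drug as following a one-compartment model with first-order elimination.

C₀ per dose = Dose / Vd = 1220 / 206 = 5.922 mg/L
k = ln2 / t½ = 0.693147 / 22.6 = 0.03067 h⁻¹
Fraction remaining after one interval: r = e^(−kτ) = e^(−0.03067 × 41.7) = 0.2783
Before dose 5, 4 doses have been given (aged 1τ, 2τ, 3τ, 4τ).
C_trough = C₀ × (r + r² + … + r^4) = C₀ × r(1−r^4)/(1−r)
        = 5.922 × 0.2783 × (1 − 0.005999) / (1 − 0.2783) = 2.270 mg/L

2.27 mg/L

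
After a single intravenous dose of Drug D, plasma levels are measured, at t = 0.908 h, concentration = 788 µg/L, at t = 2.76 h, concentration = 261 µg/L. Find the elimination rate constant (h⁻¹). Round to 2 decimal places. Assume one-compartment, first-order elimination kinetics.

k = ln(C₁/C₂) / (t₂ − t₁) = ln(788/261) / (2.76 − 0.908)
  = 1.105 / 1.852 = 0.5967 h⁻¹

0.60 h⁻¹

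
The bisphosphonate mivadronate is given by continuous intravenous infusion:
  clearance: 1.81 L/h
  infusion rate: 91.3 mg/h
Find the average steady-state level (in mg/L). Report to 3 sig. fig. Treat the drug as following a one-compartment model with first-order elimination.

At steady state Css = R₀ / CL = 91.3 / 1.810 = 50.44 mg/L

50.4 mg/L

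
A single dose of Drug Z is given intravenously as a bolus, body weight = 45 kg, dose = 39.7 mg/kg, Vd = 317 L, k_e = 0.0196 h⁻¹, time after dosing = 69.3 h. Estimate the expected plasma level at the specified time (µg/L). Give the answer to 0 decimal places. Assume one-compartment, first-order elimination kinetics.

1449 µg/L

Total dose = 39.7 × 45 = 1787 mg
C₀ = Dose / Vd = 1787 / 317 = 5.637 mg/L
C = C₀ · e^(−k·t) = 5.637 × e^(−0.01960 × 69.3)
  = 5.637 × 0.2571 = 1.449 mg/L
Convert: 1.449 mg/L × 1000 = 1449 µg/L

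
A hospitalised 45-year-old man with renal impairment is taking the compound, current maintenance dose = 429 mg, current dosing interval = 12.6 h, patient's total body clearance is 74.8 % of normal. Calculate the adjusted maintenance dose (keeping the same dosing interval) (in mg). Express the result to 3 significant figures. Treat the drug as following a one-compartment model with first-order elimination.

321 mg

To keep the same average steady-state level, dosing rate must scale with clearance.
CL ratio = 74.8 / 100 = 0.7480
New dose (same interval) = 429 × 0.7480 = 320.9 mg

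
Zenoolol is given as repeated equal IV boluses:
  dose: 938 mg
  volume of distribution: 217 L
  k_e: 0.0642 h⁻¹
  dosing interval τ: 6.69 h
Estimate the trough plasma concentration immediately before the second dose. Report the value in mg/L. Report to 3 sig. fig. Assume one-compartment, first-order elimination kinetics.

C₀ per dose = Dose / Vd = 938 / 217 = 4.323 mg/L
Fraction remaining after one interval: r = e^(−kτ) = e^(−0.06420 × 6.69) = 0.6508
Before dose 2, 1 dose has been given (aged 1τ).
C_trough = C₀ × r = 4.323 × 0.6508 = 2.813 mg/L

2.81 mg/L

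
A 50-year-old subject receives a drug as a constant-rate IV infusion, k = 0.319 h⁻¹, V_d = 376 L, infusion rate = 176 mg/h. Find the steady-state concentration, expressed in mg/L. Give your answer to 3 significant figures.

CL = k × Vd = 0.3190 × 376 = 119.9 L/h
At steady state Css = R₀ / CL = 176 / 119.9 = 1.468 mg/L

1.47 mg/L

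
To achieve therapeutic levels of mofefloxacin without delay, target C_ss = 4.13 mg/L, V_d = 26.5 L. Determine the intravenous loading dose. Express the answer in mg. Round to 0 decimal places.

109 mg

LD = Css × Vd = 4.13 × 26.5 = 109.4 mg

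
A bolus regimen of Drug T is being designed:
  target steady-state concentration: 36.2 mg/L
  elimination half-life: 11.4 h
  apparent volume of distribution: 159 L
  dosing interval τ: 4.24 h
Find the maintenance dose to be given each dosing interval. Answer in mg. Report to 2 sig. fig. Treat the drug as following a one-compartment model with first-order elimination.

1500 mg

k = ln2 / t½ = 0.693147 / 11.4 = 0.06080 h⁻¹
CL = k × Vd = 0.06080 × 159 = 9.667 L/h
At steady state, Dose/τ = Css × CL.
Dose = Css × CL × τ = 36.2 × 9.667 × 4.24 = 1484 mg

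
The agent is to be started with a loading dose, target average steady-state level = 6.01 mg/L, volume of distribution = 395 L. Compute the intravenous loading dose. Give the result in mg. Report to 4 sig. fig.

LD = Css × Vd = 6.01 × 395 = 2374 mg

2374 mg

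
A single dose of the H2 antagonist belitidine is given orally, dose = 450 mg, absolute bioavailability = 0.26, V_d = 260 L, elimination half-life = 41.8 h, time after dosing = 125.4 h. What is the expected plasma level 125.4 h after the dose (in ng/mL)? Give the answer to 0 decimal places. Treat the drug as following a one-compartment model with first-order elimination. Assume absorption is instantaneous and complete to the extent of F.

56 ng/mL

Amount reaching circulation = F × Dose = 0.26 × 450.0 = 117.0 mg
C₀ = F·Dose / Vd = 117.0 / 260 = 0.4500 mg/L
k = ln2 / t½ = 0.693147 / 41.8 = 0.01658 h⁻¹
t / t½ = 125.4 / 41.8 = 3 half-lives
C = C₀ × (1/2)^3 = 0.4500 × 0.1250 = 0.05625 mg/L
Convert: 0.05625 mg/L × 1000 = 56.25 ng/mL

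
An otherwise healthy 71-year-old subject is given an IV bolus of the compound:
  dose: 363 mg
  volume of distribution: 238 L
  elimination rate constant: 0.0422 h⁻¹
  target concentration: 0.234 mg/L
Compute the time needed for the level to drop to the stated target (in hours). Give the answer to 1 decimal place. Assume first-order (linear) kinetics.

44.4 h

C₀ = Dose / Vd = 363.0 / 238 = 1.525 mg/L
t = ln(C₀ / C) / k = ln(1.525 / 0.234) / 0.04220
  = ln(6.517) / 0.04220 = 1.874 / 0.04220 = 44.41 h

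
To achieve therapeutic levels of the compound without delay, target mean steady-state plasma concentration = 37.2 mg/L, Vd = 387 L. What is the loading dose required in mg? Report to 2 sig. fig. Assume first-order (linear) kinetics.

14000 mg

LD = Css × Vd = 37.2 × 387 = 14400 mg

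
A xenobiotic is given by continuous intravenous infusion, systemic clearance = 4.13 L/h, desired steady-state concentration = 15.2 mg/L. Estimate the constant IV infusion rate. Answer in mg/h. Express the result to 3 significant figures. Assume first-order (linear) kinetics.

At steady state, infusion rate R₀ = Css × CL = 15.2 × 4.130 = 62.78 mg/h

62.8 mg/h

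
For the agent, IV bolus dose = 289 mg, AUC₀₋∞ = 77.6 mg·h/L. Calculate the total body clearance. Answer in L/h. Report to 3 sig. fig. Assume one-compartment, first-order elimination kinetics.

CL = Dose / AUC = 289 / 77.6 = 3.724 L/h

3.72 L/h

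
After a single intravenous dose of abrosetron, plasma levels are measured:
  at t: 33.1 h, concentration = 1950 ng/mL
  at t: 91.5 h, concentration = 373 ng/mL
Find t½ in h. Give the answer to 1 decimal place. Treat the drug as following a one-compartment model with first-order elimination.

k = ln(C₁/C₂) / (t₂ − t₁) = ln(1950/373) / (91.5 − 33.1)
  = 1.654 / 58.40 = 0.02832 h⁻¹
t½ = ln2 / k = 0.693147 / 0.02832 = 24.48 h

24.5 h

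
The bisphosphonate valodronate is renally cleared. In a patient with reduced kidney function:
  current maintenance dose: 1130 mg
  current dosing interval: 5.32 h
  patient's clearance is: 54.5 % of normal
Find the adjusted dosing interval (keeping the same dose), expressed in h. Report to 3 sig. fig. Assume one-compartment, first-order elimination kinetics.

9.76 h

To keep the same average steady-state level, dosing rate must scale with clearance.
CL ratio = 54.5 / 100 = 0.5450
New interval (same dose) = 5.32 / 0.5450 = 9.761 h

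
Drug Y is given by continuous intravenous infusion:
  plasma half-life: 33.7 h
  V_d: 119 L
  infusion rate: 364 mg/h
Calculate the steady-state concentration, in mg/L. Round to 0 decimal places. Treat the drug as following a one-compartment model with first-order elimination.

149 mg/L

k = ln2 / t½ = 0.693147 / 33.7 = 0.02057 h⁻¹
CL = k × Vd = 0.02057 × 119 = 2.448 L/h
At steady state Css = R₀ / CL = 364 / 2.448 = 148.7 mg/L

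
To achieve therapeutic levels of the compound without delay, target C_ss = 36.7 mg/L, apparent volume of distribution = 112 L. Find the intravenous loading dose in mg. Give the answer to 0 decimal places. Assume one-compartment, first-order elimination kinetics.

LD = Css × Vd = 36.7 × 112 = 4110 mg

4110 mg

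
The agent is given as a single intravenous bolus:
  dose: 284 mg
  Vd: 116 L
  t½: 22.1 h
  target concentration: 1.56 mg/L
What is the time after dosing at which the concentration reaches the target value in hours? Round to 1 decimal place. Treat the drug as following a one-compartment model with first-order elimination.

C₀ = Dose / Vd = 284.0 / 116 = 2.448 mg/L
k = ln2 / t½ = 0.693147 / 22.1 = 0.03136 h⁻¹
t = ln(C₀ / C) / k = ln(2.448 / 1.56) / 0.03136
  = ln(1.569) / 0.03136 = 0.4504 / 0.03136 = 14.36 h

14.4 h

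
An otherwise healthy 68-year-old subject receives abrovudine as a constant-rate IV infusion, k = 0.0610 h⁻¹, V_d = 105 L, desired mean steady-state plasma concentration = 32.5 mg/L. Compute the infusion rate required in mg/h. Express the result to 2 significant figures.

CL = k × Vd = 0.06100 × 105 = 6.405 L/h
At steady state, infusion rate R₀ = Css × CL = 32.5 × 6.405 = 208.2 mg/h

210 mg/h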